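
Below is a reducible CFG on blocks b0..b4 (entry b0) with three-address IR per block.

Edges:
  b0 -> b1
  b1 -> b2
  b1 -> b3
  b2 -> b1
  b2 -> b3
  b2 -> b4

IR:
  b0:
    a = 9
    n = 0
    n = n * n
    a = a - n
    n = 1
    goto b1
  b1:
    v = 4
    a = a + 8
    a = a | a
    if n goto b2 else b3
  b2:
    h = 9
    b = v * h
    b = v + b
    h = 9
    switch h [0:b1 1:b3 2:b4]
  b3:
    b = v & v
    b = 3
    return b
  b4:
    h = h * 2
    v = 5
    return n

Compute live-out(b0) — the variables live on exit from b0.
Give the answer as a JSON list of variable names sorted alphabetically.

Answer: ["a", "n"]

Working:
Block summaries:
  b0: {a,n} / ∅
  b1: {a,v} / {a,n}
  b2: {b,h} / {v}
  b3: {b} / {v}
  b4: {h,v} / {h,n}

Liveness:
  b0: in=∅ out={a,n}
  b1: in={a,n} out={a,n,v}
  b2: in={a,n,v} out={a,h,n,v}
  b3: in={v} out=∅
  b4: in={h,n} out=∅

live-out(b0) = ["a", "n"]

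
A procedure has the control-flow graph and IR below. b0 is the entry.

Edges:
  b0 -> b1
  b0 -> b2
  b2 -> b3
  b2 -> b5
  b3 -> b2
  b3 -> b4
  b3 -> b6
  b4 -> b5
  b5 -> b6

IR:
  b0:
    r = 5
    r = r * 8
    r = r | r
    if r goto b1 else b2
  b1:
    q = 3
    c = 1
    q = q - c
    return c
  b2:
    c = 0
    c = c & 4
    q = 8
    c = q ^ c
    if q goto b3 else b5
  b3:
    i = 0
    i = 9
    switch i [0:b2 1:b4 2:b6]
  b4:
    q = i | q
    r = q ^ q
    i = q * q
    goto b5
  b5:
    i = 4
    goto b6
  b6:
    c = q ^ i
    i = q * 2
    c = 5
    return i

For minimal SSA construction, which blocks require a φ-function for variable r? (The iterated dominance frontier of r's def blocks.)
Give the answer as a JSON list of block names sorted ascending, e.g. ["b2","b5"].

idom tree: b1←b0 b2←b0 b3←b2 b4←b3 b5←b2 b6←b2
Dom at joins:
  b2: preds {b0,b3}: {b0} ∩ {b0,b2,b3} = {b0}; idom=b0
  b5: preds {b2,b4}: {b0,b2} ∩ {b0,b2,b3,b4} = {b0,b2}; idom=b2
  b6: preds {b3,b5}: {b0,b2,b3} ∩ {b0,b2,b5} = {b0,b2}; idom=b2

Frontier:
  b2←b0: walk · to b0
  b2←b3: walk b3→b2 to b0
  b5←b2: walk · to b2
  b5←b4: walk b4→b3 to b2
  b6←b3: walk b3 to b2
  b6←b5: walk b5 to b2
  DF(b0)=∅
  DF(b1)=∅
  DF(b2)={b2}
  DF(b3)={b2,b5,b6}
  DF(b4)={b5}
  DF(b5)={b6}
  DF(b6)=∅

φ for r: defs {b0,b4}
  DF⁺ = {b5,b6}

Answer: ["b5", "b6"]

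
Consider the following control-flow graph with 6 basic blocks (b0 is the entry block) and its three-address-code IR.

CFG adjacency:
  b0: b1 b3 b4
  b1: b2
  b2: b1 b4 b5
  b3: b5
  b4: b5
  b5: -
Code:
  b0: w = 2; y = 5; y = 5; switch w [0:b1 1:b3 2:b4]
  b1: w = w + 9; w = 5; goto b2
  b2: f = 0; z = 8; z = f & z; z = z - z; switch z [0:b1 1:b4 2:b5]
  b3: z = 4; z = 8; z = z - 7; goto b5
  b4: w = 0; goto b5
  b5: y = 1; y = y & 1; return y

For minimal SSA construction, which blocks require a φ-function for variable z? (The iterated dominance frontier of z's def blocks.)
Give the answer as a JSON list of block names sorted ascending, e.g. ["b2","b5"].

Answer: ["b1", "b4", "b5"]

Working:
idom tree: b1←b0 b2←b1 b3←b0 b4←b0 b5←b0
Dom at joins:
  b1: preds {b0,b2}: {b0} ∩ {b0,b1,b2} = {b0}; idom=b0
  b4: preds {b0,b2}: {b0} ∩ {b0,b1,b2} = {b0}; idom=b0
  b5: preds {b2,b3,b4}: {b0,b1,b2} ∩ {b0,b3} ∩ {b0,b4} = {b0}; idom=b0

Frontier:
  b1←b0: walk · to b0
  b1←b2: walk b2→b1 to b0
  b4←b0: walk · to b0
  b4←b2: walk b2→b1 to b0
  b5←b2: walk b2→b1 to b0
  b5←b3: walk b3 to b0
  b5←b4: walk b4 to b0
  b0 → ∅
  b1 → {b1,b4,b5}
  b2 → {b1,b4,b5}
  b3 → {b5}
  b4 → {b5}
  b5 → ∅

φ for z: defs {b2,b3}
  DF⁺ = {b1,b4,b5}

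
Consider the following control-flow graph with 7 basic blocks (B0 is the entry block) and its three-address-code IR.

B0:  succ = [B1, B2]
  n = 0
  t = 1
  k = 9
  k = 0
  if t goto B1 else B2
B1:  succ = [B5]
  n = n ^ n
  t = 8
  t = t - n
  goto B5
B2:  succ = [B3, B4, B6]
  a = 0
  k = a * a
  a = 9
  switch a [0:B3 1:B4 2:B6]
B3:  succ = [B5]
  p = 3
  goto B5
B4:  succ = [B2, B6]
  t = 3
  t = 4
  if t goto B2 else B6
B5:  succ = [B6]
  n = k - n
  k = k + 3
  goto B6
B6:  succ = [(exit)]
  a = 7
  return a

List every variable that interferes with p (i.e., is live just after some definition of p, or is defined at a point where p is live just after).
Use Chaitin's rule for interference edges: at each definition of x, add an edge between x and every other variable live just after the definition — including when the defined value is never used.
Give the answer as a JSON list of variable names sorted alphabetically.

Answer: ["k", "n"]

Analysis:
Per-block:
  B0: {k,n,t} / ∅
  B1: {n,t} / {n}
  B2: {a,k} / ∅
  B3: {p} / ∅
  B4: {t} / ∅
  B5: {k,n} / {k,n}
  B6: {a} / ∅

Backward fixpoint:
  B0 li=∅ lo={k,n}
  B1 li={k,n} lo={k,n}
  B2 li={n} lo={k,n}
  B3 li={k,n} lo={k,n}
  B4 li={n} lo={n}
  B5 li={k,n} lo=∅
  B6 li=∅ lo=∅

Interfere edges:
  a↔{k,n}
  k↔{a,n,p,t}
  n↔{a,k,p,t}
  p↔{k,n}
  t↔{k,n}

N(p) = ["k", "n"]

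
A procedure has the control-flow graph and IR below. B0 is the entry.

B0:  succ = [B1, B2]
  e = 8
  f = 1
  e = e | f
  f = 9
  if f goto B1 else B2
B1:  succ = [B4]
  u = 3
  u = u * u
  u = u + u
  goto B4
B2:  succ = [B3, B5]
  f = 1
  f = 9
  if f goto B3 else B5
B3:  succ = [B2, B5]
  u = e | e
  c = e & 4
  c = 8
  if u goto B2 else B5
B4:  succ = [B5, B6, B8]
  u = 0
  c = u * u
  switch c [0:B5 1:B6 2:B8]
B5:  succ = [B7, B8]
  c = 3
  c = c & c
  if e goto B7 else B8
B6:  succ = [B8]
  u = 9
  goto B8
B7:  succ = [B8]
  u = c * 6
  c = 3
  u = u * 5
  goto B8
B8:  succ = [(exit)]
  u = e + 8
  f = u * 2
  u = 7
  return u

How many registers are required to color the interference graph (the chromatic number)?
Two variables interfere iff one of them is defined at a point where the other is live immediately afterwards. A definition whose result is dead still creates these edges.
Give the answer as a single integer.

Answer: 3

Derivation:
Block summaries:
  B0: {e,f} / ∅
  B1: {u} / ∅
  B2: {f} / ∅
  B3: {c,u} / {e}
  B4: {c,u} / ∅
  B5: {c} / {e}
  B6: {u} / ∅
  B7: {c,u} / {c}
  B8: {f,u} / {e}

Liveness:
  B0 li=∅ lo={e}
  B1 li={e} lo={e}
  B2 li={e} lo={e}
  B3 li={e} lo={e}
  B4 li={e} lo={e}
  B5 li={e} lo={c,e}
  B6 li={e} lo={e}
  B7 li={c,e} lo={e}
  B8 li={e} lo=∅

Interfere edges:
  c — {e,u}
  e — {c,f,u}
  f — {e}
  u — {c,e}

Chromatic number:
  {c,e,u} pairwise interfere (3-clique) ⇒ χ ≥ 3
  3-colouring: r0={e}  r1={c,f}  r2={u}
  χ = 3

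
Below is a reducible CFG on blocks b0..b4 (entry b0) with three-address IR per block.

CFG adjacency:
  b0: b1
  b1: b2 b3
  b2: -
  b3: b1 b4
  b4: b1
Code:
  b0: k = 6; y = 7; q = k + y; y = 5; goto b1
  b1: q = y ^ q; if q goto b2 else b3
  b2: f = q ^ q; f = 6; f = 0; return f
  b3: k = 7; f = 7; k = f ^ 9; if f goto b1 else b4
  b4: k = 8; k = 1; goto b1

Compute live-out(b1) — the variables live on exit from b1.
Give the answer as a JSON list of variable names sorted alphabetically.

Answer: ["q", "y"]

Derivation:
Block summaries:
  b0: def={k,q,y} ue=∅
  b1: def={q} ue={q,y}
  b2: def={f} ue={q}
  b3: def={f,k} ue=∅
  b4: def={k} ue=∅

Backward fixpoint:
  b0 li=∅ lo={q,y}
  b1 li={q,y} lo={q,y}
  b2 li={q} lo=∅
  b3 li={q,y} lo={q,y}
  b4 li={q,y} lo={q,y}

live-out(b1) = ["q", "y"]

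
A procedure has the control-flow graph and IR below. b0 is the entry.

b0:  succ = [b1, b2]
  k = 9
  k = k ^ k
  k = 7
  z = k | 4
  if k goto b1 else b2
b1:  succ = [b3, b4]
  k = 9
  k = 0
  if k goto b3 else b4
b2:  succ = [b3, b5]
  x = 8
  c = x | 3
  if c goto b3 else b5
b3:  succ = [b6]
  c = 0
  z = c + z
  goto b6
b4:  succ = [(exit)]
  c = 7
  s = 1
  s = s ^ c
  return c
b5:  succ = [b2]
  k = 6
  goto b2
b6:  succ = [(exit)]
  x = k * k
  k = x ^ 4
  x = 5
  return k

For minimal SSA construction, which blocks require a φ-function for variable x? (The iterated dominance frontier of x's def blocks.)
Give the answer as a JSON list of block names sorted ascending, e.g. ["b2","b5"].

idom tree: b1←b0 b2←b0 b3←b0 b4←b1 b5←b2 b6←b3
Join-block Dom:
  b2: preds {b0,b5}: {b0} ∩ {b0,b2,b5} = {b0}; idom=b0
  b3: preds {b1,b2}: {b0,b1} ∩ {b0,b2} = {b0}; idom=b0

Frontier:
  b2←b0: walk · to b0
  b2←b5: walk b5→b2 to b0
  b3←b1: walk b1 to b0
  b3←b2: walk b2 to b0
  b0 → ∅
  b1 → {b3}
  b2 → {b2,b3}
  b3 → ∅
  b4 → ∅
  b5 → {b2}
  b6 → ∅

φ for x: defs {b2,b6}
  DF⁺ = {b2,b3}

Answer: ["b2", "b3"]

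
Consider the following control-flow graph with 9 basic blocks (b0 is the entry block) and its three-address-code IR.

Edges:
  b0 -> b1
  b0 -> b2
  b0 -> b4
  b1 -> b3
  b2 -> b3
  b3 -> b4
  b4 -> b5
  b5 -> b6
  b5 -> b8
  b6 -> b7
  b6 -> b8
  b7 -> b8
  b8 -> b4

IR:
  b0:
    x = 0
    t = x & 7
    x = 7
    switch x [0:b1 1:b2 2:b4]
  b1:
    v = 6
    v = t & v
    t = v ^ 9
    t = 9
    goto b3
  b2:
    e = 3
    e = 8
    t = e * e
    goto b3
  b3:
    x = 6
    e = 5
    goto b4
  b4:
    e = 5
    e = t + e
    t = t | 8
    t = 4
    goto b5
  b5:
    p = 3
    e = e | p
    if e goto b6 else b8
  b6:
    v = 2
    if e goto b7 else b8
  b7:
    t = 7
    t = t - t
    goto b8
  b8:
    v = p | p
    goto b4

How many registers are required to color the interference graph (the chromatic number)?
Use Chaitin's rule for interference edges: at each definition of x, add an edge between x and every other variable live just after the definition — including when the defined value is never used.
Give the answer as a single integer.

Answer: 4

Derivation:
Block summaries:
  b0: def={t,x} ue=∅
  b1: def={t,v} ue={t}
  b2: def={e,t} ue=∅
  b3: def={e,x} ue=∅
  b4: def={e,t} ue={t}
  b5: def={e,p} ue={e}
  b6: def={v} ue={e}
  b7: def={t} ue=∅
  b8: def={v} ue={p}

Live sets:
  live b0: ∅→{t}
  live b1: {t}→{t}
  live b2: ∅→{t}
  live b3: {t}→{t}
  live b4: {t}→{e,t}
  live b5: {e,t}→{e,p,t}
  live b6: {e,p,t}→{p,t}
  live b7: {p}→{p,t}
  live b8: {p,t}→{t}

Conflict graph:
  e↔{p,t,v}
  p↔{e,t,v}
  t↔{e,p,v,x}
  v↔{e,p,t}
  x↔{t}

Registers:
  clique {e,p,t,v} ⇒ need ≥ 4
  4-colouring: R0={t}  R1={e,x}  R2={p}  R3={v}
  χ = 4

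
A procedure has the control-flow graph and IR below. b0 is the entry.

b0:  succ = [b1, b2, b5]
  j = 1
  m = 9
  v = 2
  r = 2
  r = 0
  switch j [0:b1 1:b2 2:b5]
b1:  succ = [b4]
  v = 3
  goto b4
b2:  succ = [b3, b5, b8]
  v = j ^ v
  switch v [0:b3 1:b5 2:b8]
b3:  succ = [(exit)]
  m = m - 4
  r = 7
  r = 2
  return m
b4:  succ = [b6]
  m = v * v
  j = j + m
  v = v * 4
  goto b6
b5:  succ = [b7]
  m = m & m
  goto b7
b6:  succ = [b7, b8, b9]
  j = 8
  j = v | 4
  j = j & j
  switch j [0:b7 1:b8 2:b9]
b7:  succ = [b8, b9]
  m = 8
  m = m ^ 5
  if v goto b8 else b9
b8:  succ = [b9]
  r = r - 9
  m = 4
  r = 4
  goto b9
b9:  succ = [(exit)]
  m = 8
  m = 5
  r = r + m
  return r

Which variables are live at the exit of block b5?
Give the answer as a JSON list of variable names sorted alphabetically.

Per-block:
  b0: {j,m,r,v} / ∅
  b1: {v} / ∅
  b2: {v} / {j,v}
  b3: {m,r} / {m}
  b4: {j,m,v} / {j,v}
  b5: {m} / {m}
  b6: {j} / {v}
  b7: {m} / {v}
  b8: {m,r} / {r}
  b9: {m,r} / {r}

Backward fixpoint:
  b0: in=∅ out={j,m,r,v}
  b1: in={j,r} out={j,r,v}
  b2: in={j,m,r,v} out={m,r,v}
  b3: in={m} out=∅
  b4: in={j,r,v} out={r,v}
  b5: in={m,r,v} out={r,v}
  b6: in={r,v} out={r,v}
  b7: in={r,v} out={r}
  b8: in={r} out={r}
  b9: in={r} out=∅

live-out(b5) = ["r", "v"]

Answer: ["r", "v"]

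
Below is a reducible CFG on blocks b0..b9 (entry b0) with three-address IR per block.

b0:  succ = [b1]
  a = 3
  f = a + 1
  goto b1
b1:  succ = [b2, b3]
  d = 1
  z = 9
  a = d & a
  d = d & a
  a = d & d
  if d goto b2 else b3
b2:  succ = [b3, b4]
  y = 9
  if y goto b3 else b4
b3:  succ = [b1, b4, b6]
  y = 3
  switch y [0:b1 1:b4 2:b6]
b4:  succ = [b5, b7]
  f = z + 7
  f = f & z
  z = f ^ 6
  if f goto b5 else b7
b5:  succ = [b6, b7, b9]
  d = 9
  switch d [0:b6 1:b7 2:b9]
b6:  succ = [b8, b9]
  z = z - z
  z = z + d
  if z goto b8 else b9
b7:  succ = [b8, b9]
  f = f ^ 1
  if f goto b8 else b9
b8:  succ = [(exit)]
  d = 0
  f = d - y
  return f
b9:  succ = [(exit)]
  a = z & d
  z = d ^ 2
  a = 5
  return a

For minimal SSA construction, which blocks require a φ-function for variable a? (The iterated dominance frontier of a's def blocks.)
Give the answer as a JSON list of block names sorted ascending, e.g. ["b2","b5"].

idom tree: b1←b0 b2←b1 b3←b1 b4←b1 b5←b4 b6←b1 b7←b4 b8←b1 b9←b1
Join-block Dom:
  b1: preds {b0,b3}: {b0} ∩ {b0,b1,b3} = {b0}; idom=b0
  b3: preds {b1,b2}: {b0,b1} ∩ {b0,b1,b2} = {b0,b1}; idom=b1
  b4: preds {b2,b3}: {b0,b1,b2} ∩ {b0,b1,b3} = {b0,b1}; idom=b1
  b6: preds {b3,b5}: {b0,b1,b3} ∩ {b0,b1,b4,b5} = {b0,b1}; idom=b1
  b7: preds {b4,b5}: {b0,b1,b4} ∩ {b0,b1,b4,b5} = {b0,b1,b4}; idom=b4
  b8: preds {b6,b7}: {b0,b1,b6} ∩ {b0,b1,b4,b7} = {b0,b1}; idom=b1
  b9: preds {b5,b6,b7}: {b0,b1,b4,b5} ∩ {b0,b1,b6} ∩ {b0,b1,b4,b7} = {b0,b1}; idom=b1

Frontier:
  join b1 pred b0: · stop@b0
  join b1 pred b3: b3→b1 stop@b0
  join b3 pred b1: · stop@b1
  join b3 pred b2: b2 stop@b1
  join b4 pred b2: b2 stop@b1
  join b4 pred b3: b3 stop@b1
  join b6 pred b3: b3 stop@b1
  join b6 pred b5: b5→b4 stop@b1
  join b7 pred b4: · stop@b4
  join b7 pred b5: b5 stop@b4
  join b8 pred b6: b6 stop@b1
  join b8 pred b7: b7→b4 stop@b1
  join b9 pred b5: b5→b4 stop@b1
  join b9 pred b6: b6 stop@b1
  join b9 pred b7: b7→b4 stop@b1
  b0 → ∅
  b1 → {b1}
  b2 → {b3,b4}
  b3 → {b1,b4,b6}
  b4 → {b6,b8,b9}
  b5 → {b6,b7,b9}
  b6 → {b8,b9}
  b7 → {b8,b9}
  b8 → ∅
  b9 → ∅

φ for a: defs {b0,b1,b9}
  DF⁺ = {b1}

Answer: ["b1"]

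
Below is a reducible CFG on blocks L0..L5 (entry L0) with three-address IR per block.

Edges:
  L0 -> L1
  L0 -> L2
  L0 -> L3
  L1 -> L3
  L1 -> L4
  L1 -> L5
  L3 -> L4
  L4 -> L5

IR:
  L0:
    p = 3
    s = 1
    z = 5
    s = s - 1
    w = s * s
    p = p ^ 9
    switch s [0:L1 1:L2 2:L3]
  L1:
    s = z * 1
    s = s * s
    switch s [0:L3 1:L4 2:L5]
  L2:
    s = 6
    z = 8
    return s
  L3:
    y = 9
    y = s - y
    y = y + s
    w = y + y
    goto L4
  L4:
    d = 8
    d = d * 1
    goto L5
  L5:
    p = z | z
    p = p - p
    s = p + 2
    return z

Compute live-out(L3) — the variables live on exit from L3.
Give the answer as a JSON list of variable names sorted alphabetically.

Answer: ["z"]

Derivation:
Block summaries:
  L0: {p,s,w,z} / ∅
  L1: {s} / {z}
  L2: {s,z} / ∅
  L3: {w,y} / {s}
  L4: {d} / ∅
  L5: {p,s} / {z}

Liveness:
  live L0: ∅→{s,z}
  live L1: {z}→{s,z}
  live L2: ∅→∅
  live L3: {s,z}→{z}
  live L4: {z}→{z}
  live L5: {z}→∅

live-out(L3) = ["z"]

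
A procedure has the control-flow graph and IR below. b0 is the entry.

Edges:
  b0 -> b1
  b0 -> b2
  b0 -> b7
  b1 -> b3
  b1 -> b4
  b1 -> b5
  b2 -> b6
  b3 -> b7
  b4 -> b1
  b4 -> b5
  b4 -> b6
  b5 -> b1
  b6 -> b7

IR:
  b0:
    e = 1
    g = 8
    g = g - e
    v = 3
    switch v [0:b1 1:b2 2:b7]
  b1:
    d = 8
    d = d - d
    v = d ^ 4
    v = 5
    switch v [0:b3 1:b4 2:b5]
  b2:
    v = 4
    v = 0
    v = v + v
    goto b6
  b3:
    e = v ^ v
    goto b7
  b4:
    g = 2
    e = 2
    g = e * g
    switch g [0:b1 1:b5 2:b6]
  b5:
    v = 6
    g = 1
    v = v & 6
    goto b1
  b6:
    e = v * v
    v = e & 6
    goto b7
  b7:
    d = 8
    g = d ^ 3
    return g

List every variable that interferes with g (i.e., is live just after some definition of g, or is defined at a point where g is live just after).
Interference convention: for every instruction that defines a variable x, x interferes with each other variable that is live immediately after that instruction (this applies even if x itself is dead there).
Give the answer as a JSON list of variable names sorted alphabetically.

Answer: ["e", "v"]

Analysis:
Per-block:
  b0: {e,g,v} / ∅
  b1: {d,v} / ∅
  b2: {v} / ∅
  b3: {e} / {v}
  b4: {e,g} / ∅
  b5: {g,v} / ∅
  b6: {e,v} / {v}
  b7: {d,g} / ∅

Liveness:
  b0 li=∅ lo=∅
  b1 li=∅ lo={v}
  b2 li=∅ lo={v}
  b3 li={v} lo=∅
  b4 li={v} lo={v}
  b5 li=∅ lo=∅
  b6 li={v} lo=∅
  b7 li=∅ lo=∅

Interfere edges:
  d: ∅
  e: {g,v}
  g: {e,v}
  v: {e,g}

N(g) = ["e", "v"]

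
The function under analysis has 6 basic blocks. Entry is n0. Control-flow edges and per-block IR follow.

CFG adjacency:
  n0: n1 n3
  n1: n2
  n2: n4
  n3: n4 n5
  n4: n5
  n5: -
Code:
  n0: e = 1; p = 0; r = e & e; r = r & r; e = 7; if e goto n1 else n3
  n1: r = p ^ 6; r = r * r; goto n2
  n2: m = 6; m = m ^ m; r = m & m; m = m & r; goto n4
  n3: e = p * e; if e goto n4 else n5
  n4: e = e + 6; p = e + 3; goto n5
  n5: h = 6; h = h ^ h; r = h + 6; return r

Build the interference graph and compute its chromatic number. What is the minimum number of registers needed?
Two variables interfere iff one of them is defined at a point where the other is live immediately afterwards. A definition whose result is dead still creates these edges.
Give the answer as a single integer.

def/use:
  n0 def {e,p,r} use ∅
  n1 def {r} use {p}
  n2 def {m,r} use ∅
  n3 def {e} use {e,p}
  n4 def {e,p} use {e}
  n5 def {h,r} use ∅

Backward fixpoint:
  live n0: ∅→{e,p}
  live n1: {e,p}→{e}
  live n2: {e}→{e}
  live n3: {e,p}→{e}
  live n4: {e}→∅
  live n5: ∅→∅

Conflict graph:
  e — {m,p,r}
  h — ∅
  m — {e,r}
  p — {e,r}
  r — {e,m,p}

Chromatic number:
  {e,m,r} pairwise interfere (3-clique) ⇒ χ ≥ 3
  3-colouring: r0={e,h}  r1={r}  r2={m,p}
  χ = 3

Answer: 3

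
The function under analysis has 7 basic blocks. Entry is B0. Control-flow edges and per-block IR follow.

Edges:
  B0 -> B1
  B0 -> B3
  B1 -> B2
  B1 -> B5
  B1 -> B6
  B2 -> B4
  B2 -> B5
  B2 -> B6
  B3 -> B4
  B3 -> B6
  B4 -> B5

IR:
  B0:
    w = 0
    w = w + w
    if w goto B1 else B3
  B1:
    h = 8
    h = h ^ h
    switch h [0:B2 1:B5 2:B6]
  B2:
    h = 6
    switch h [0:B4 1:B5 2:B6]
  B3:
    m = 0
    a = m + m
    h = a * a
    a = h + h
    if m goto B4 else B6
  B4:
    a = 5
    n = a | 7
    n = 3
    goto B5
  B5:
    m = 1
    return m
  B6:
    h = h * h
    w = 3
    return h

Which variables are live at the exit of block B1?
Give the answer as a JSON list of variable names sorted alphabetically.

Answer: ["h"]

Derivation:
Per-block:
  B0: def={w} ue=∅
  B1: def={h} ue=∅
  B2: def={h} ue=∅
  B3: def={a,h,m} ue=∅
  B4: def={a,n} ue=∅
  B5: def={m} ue=∅
  B6: def={h,w} ue={h}

Liveness:
  live B0: ∅→∅
  live B1: ∅→{h}
  live B2: ∅→{h}
  live B3: ∅→{h}
  live B4: ∅→∅
  live B5: ∅→∅
  live B6: {h}→∅

live-out(B1) = ["h"]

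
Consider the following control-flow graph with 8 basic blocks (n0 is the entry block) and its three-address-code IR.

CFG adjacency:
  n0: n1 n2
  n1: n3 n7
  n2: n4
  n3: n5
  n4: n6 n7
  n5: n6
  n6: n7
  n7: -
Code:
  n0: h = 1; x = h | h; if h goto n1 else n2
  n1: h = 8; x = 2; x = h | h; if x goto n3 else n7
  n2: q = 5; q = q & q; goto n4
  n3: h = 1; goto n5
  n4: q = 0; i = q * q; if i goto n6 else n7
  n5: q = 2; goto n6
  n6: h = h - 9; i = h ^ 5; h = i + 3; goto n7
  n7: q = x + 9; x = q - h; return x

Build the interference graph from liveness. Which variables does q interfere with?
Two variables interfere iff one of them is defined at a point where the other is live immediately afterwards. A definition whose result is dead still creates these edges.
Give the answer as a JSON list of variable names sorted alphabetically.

def/use:
  n0 def {h,x} use ∅
  n1 def {h,x} use ∅
  n2 def {q} use ∅
  n3 def {h} use ∅
  n4 def {i,q} use ∅
  n5 def {q} use ∅
  n6 def {h,i} use {h}
  n7 def {q,x} use {h,x}

Liveness:
  n0 li=∅ lo={h,x}
  n1 li=∅ lo={h,x}
  n2 li={h,x} lo={h,x}
  n3 li={x} lo={h,x}
  n4 li={h,x} lo={h,x}
  n5 li={h,x} lo={h,x}
  n6 li={h,x} lo={h,x}
  n7 li={h,x} lo=∅

Interference:
  h: {i,q,x}
  i: {h,x}
  q: {h,x}
  x: {h,i,q}

N(q) = ["h", "x"]

Answer: ["h", "x"]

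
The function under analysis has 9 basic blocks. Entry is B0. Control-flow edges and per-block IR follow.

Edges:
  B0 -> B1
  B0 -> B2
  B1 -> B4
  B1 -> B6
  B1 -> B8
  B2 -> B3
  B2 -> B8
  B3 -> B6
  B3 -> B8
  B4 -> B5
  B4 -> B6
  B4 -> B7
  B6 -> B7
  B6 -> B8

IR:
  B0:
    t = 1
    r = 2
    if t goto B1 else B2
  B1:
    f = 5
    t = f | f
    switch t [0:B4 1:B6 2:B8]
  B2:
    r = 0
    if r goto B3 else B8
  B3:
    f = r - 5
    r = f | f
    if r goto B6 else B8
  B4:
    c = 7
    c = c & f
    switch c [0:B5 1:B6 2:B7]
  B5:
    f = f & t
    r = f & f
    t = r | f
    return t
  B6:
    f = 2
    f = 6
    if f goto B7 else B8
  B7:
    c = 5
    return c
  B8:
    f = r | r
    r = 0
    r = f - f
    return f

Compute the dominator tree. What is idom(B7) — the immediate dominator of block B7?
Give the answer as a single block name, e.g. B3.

idom tree: B1←B0 B2←B0 B3←B2 B4←B1 B5←B4 B6←B0 B7←B0 B8←B0
Join-block Dom:
  B6: preds {B1,B3,B4}: {B0,B1} ∩ {B0,B2,B3} ∩ {B0,B1,B4} = {B0}; idom=B0
  B7: preds {B4,B6}: {B0,B1,B4} ∩ {B0,B6} = {B0}; idom=B0
  B8: preds {B1,B2,B3,B6}: {B0,B1} ∩ {B0,B2} ∩ {B0,B2,B3} ∩ {B0,B6} = {B0}; idom=B0

idom(B7) = B0

Answer: B0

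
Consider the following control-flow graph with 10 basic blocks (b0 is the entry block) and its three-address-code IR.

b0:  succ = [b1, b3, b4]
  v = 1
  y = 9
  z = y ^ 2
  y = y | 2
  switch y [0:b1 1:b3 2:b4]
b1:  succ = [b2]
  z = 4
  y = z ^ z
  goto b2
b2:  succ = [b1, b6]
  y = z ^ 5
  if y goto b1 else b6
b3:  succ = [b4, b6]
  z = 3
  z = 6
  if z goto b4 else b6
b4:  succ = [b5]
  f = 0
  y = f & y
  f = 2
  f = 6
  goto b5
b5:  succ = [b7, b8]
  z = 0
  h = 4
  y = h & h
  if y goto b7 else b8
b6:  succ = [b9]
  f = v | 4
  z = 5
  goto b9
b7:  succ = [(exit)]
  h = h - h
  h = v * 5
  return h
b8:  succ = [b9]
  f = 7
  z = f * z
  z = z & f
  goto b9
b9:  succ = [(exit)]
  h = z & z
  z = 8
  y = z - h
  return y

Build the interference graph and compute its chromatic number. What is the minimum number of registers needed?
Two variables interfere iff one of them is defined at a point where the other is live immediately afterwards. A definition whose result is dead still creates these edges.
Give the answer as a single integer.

Block summaries:
  b0: def={v,y,z} ue=∅
  b1: def={y,z} ue=∅
  b2: def={y} ue={z}
  b3: def={z} ue=∅
  b4: def={f,y} ue={y}
  b5: def={h,y,z} ue=∅
  b6: def={f,z} ue={v}
  b7: def={h} ue={h,v}
  b8: def={f,z} ue={z}
  b9: def={h,y,z} ue={z}

Backward fixpoint:
  b0: in=∅ out={v,y}
  b1: in={v} out={v,z}
  b2: in={v,z} out={v}
  b3: in={v,y} out={v,y}
  b4: in={v,y} out={v}
  b5: in={v} out={h,v,z}
  b6: in={v} out={z}
  b7: in={h,v} out=∅
  b8: in={z} out={z}
  b9: in={z} out=∅

Interfere edges:
  f↔{v,y,z}
  h↔{v,y,z}
  v↔{f,h,y,z}
  y↔{f,h,v,z}
  z↔{f,h,v,y}

Chromatic number:
  {f,v,y,z} pairwise interfere (4-clique) ⇒ χ ≥ 4
  assign f→R3 h→R3 v→R0 y→R1 z→R2 — no edge inside a register ⇒ χ ≤ 4
  χ = 4

Answer: 4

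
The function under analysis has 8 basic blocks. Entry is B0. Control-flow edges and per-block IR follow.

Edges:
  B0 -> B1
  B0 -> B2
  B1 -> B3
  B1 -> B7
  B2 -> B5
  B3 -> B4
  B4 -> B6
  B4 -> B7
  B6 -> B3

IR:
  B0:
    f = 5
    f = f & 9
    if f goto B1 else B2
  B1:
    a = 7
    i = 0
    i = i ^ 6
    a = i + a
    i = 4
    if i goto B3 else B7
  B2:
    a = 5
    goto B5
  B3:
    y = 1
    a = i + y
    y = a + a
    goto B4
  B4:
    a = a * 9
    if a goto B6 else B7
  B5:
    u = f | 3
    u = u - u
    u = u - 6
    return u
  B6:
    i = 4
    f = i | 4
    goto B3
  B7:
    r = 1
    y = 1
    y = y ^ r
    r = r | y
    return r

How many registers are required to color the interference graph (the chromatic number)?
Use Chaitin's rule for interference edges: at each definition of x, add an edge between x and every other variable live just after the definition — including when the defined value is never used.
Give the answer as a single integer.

Block summaries:
  B0: {f} / ∅
  B1: {a,i} / ∅
  B2: {a} / ∅
  B3: {a,y} / {i}
  B4: {a} / {a}
  B5: {u} / {f}
  B6: {f,i} / ∅
  B7: {r,y} / ∅

Liveness:
  B0: in=∅ out={f}
  B1: in=∅ out={i}
  B2: in={f} out={f}
  B3: in={i} out={a}
  B4: in={a} out=∅
  B5: in={f} out=∅
  B6: in=∅ out={i}
  B7: in=∅ out=∅

Conflict graph:
  a↔{f,i,y}
  f↔{a,i}
  i↔{a,f,y}
  r↔{y}
  u↔∅
  y↔{a,i,r}

Chromatic number:
  {a,f,i} pairwise interfere (3-clique) ⇒ χ ≥ 3
  3-colouring: c0={a,r,u}  c1={i}  c2={f,y}
  χ = 3

Answer: 3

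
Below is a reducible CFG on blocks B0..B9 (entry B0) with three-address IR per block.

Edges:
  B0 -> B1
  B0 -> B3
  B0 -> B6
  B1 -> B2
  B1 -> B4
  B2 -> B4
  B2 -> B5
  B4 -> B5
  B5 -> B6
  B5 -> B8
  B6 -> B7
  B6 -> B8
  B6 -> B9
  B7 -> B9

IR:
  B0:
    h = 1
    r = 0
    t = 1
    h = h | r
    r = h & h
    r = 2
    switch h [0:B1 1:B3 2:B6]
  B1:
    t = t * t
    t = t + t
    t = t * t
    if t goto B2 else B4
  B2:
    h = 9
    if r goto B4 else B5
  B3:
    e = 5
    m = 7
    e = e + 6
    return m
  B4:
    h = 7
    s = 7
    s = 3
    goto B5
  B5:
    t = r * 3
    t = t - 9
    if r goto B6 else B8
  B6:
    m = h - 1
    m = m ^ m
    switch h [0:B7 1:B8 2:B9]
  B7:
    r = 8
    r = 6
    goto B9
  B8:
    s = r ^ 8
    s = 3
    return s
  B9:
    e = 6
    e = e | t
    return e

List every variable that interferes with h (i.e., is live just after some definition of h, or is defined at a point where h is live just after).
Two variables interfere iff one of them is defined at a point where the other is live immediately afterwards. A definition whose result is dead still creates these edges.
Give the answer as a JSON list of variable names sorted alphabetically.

Answer: ["m", "r", "s", "t"]

Working:
Block summaries:
  B0: def={h,r,t} ue=∅
  B1: def={t} ue={t}
  B2: def={h} ue={r}
  B3: def={e,m} ue=∅
  B4: def={h,s} ue=∅
  B5: def={t} ue={r}
  B6: def={m} ue={h}
  B7: def={r} ue=∅
  B8: def={s} ue={r}
  B9: def={e} ue={t}

Backward fixpoint:
  B0 li=∅ lo={h,r,t}
  B1 li={r,t} lo={r}
  B2 li={r} lo={h,r}
  B3 li=∅ lo=∅
  B4 li={r} lo={h,r}
  B5 li={h,r} lo={h,r,t}
  B6 li={h,r,t} lo={r,t}
  B7 li={t} lo={t}
  B8 li={r} lo=∅
  B9 li={t} lo=∅

Interference:
  e: {m,t}
  h: {m,r,s,t}
  m: {e,h,r,t}
  r: {h,m,s,t}
  s: {h,r}
  t: {e,h,m,r}

N(h) = ["m", "r", "s", "t"]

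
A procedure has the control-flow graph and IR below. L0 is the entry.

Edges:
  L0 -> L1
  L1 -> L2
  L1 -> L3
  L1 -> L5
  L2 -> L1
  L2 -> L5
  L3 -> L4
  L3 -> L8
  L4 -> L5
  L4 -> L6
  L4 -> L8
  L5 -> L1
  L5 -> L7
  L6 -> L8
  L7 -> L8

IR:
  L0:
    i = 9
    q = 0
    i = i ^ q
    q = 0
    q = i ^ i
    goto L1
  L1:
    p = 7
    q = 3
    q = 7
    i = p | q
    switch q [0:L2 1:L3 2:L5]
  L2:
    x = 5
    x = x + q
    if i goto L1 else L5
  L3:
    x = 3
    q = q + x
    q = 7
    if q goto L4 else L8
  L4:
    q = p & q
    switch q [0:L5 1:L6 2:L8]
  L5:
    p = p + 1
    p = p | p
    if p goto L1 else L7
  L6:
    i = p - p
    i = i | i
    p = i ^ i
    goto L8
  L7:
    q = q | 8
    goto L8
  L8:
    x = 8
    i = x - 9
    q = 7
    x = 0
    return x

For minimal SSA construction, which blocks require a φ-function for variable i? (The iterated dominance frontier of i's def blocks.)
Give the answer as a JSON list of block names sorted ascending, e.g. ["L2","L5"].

Answer: ["L1", "L8"]

Derivation:
idom tree: L1←L0 L2←L1 L3←L1 L4←L3 L5←L1 L6←L4 L7←L5 L8←L1
Join-block Dom:
  L1: preds {L0,L2,L5}: {L0} ∩ {L0,L1,L2} ∩ {L0,L1,L5} = {L0}; idom=L0
  L5: preds {L1,L2,L4}: {L0,L1} ∩ {L0,L1,L2} ∩ {L0,L1,L3,L4} = {L0,L1}; idom=L1
  L8: preds {L3,L4,L6,L7}: {L0,L1,L3} ∩ {L0,L1,L3,L4} ∩ {L0,L1,L3,L4,L6} ∩ {L0,L1,L5,L7} = {L0,L1}; idom=L1

Frontier:
  L1←L0: walk · to L0
  L1←L2: walk L2→L1 to L0
  L1←L5: walk L5→L1 to L0
  L5←L1: walk · to L1
  L5←L2: walk L2 to L1
  L5←L4: walk L4→L3 to L1
  L8←L3: walk L3 to L1
  L8←L4: walk L4→L3 to L1
  L8←L6: walk L6→L4→L3 to L1
  L8←L7: walk L7→L5 to L1
  L0: DF=∅
  L1: DF={L1}
  L2: DF={L1,L5}
  L3: DF={L5,L8}
  L4: DF={L5,L8}
  L5: DF={L1,L8}
  L6: DF={L8}
  L7: DF={L8}
  L8: DF=∅

φ for i: defs {L0,L1,L6,L8}
  DF⁺ = {L1,L8}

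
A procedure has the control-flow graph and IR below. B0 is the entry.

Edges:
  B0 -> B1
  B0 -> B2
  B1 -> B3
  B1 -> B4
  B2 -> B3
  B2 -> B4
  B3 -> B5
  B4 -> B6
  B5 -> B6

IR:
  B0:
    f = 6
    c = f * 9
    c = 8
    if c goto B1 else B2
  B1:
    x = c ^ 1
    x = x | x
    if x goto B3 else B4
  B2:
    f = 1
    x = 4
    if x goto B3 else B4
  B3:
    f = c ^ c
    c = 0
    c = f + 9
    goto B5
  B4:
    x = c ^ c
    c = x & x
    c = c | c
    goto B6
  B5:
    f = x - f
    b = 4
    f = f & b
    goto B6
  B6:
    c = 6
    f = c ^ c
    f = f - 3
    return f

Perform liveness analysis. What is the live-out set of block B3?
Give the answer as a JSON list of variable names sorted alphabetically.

Answer: ["f", "x"]

Derivation:
def/use:
  B0: {c,f} / ∅
  B1: {x} / {c}
  B2: {f,x} / ∅
  B3: {c,f} / {c}
  B4: {c,x} / {c}
  B5: {b,f} / {f,x}
  B6: {c,f} / ∅

Backward fixpoint:
  live B0: ∅→{c}
  live B1: {c}→{c,x}
  live B2: {c}→{c,x}
  live B3: {c,x}→{f,x}
  live B4: {c}→∅
  live B5: {f,x}→∅
  live B6: ∅→∅

live-out(B3) = ["f", "x"]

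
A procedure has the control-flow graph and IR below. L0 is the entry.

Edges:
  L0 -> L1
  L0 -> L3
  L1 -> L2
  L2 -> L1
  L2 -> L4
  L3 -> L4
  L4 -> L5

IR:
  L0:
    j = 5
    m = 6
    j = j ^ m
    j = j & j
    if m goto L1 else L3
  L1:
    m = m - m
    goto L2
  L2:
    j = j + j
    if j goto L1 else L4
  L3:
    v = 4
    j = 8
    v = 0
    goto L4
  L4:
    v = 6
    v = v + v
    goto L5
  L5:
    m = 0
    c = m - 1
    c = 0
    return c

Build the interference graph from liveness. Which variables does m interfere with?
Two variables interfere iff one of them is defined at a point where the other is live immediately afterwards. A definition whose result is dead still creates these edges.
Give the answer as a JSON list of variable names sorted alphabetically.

Block summaries:
  L0: {j,m} / ∅
  L1: {m} / {m}
  L2: {j} / {j}
  L3: {j,v} / ∅
  L4: {v} / ∅
  L5: {c,m} / ∅

Liveness:
  L0 li=∅ lo={j,m}
  L1 li={j,m} lo={j,m}
  L2 li={j,m} lo={j,m}
  L3 li=∅ lo=∅
  L4 li=∅ lo=∅
  L5 li=∅ lo=∅

Interfere edges:
  c: ∅
  j: {m}
  m: {j}
  v: ∅

N(m) = ["j"]

Answer: ["j"]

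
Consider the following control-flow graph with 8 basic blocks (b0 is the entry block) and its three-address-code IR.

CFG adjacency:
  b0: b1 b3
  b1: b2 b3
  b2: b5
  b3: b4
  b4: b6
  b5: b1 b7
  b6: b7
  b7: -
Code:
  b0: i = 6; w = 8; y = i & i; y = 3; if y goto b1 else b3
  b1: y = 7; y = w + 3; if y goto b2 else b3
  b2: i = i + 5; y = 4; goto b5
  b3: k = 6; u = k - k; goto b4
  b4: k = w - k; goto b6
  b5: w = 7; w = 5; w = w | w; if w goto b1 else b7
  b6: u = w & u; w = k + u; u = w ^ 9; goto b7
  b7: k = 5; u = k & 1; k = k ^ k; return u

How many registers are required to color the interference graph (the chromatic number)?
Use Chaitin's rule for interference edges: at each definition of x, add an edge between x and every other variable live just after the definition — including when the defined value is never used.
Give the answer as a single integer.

Answer: 3

Derivation:
Block summaries:
  b0: def={i,w,y} ue=∅
  b1: def={y} ue={w}
  b2: def={i,y} ue={i}
  b3: def={k,u} ue=∅
  b4: def={k} ue={k,w}
  b5: def={w} ue=∅
  b6: def={u,w} ue={k,u,w}
  b7: def={k,u} ue=∅

Backward fixpoint:
  b0: in=∅ out={i,w}
  b1: in={i,w} out={i,w}
  b2: in={i} out={i}
  b3: in={w} out={k,u,w}
  b4: in={k,u,w} out={k,u,w}
  b5: in={i} out={i,w}
  b6: in={k,u,w} out=∅
  b7: in=∅ out=∅

Conflict graph:
  i — {w,y}
  k — {u,w}
  u — {k,w}
  w — {i,k,u,y}
  y — {i,w}

Chromatic number:
  {i,w,y} pairwise interfere (3-clique) ⇒ χ ≥ 3
  assign i→c1 k→c1 u→c2 w→c0 y→c2 — no edge inside a register ⇒ χ ≤ 3
  χ = 3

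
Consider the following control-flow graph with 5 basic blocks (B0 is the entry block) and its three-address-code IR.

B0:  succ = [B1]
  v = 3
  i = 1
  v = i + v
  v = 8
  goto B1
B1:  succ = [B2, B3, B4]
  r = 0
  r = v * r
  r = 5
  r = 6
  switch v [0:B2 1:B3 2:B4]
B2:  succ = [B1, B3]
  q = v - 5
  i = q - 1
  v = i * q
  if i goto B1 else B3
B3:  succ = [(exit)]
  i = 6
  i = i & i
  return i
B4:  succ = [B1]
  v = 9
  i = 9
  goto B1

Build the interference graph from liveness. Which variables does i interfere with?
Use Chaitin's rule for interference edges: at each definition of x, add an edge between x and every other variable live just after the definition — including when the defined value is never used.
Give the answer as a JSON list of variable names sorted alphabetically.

Per-block:
  B0: def={i,v} ue=∅
  B1: def={r} ue={v}
  B2: def={i,q,v} ue={v}
  B3: def={i} ue=∅
  B4: def={i,v} ue=∅

Backward fixpoint:
  B0: in=∅ out={v}
  B1: in={v} out={v}
  B2: in={v} out={v}
  B3: in=∅ out=∅
  B4: in=∅ out={v}

Interfere edges:
  i: {q,v}
  q: {i}
  r: {v}
  v: {i,r}

N(i) = ["q", "v"]

Answer: ["q", "v"]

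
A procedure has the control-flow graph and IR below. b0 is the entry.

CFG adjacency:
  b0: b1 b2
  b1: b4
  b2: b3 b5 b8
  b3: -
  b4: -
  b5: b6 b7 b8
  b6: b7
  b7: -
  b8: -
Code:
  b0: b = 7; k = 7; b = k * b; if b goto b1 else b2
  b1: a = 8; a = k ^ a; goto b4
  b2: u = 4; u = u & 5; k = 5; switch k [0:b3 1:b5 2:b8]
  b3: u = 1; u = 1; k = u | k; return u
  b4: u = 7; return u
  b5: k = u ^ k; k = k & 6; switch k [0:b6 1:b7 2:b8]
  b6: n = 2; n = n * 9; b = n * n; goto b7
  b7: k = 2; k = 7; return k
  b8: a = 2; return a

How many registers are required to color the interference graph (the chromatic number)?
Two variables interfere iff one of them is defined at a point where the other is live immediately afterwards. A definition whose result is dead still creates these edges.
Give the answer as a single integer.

Answer: 2

Working:
Per-block:
  b0 def {b,k} use ∅
  b1 def {a} use {k}
  b2 def {k,u} use ∅
  b3 def {k,u} use {k}
  b4 def {u} use ∅
  b5 def {k} use {k,u}
  b6 def {b,n} use ∅
  b7 def {k} use ∅
  b8 def {a} use ∅

Live sets:
  b0: in=∅ out={k}
  b1: in={k} out=∅
  b2: in=∅ out={k,u}
  b3: in={k} out=∅
  b4: in=∅ out=∅
  b5: in={k,u} out=∅
  b6: in=∅ out=∅
  b7: in=∅ out=∅
  b8: in=∅ out=∅

Interference:
  a↔{k}
  b↔{k}
  k↔{a,b,u}
  n↔∅
  u↔{k}

Registers:
  {a,k} pairwise interfere (2-clique) ⇒ χ ≥ 2
  assign a→R1 b→R1 k→R0 n→R0 u→R1 — no edge inside a register ⇒ χ ≤ 2
  χ = 2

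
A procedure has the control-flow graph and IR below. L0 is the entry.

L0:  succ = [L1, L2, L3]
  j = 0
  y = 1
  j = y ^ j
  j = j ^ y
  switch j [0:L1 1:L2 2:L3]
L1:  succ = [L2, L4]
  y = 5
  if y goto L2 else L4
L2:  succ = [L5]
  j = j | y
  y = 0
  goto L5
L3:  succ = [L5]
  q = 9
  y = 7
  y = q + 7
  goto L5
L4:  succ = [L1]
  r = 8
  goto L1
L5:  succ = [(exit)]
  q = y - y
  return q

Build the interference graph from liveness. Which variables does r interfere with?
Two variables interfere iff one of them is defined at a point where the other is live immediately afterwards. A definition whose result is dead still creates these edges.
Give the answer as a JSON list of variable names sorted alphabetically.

Block summaries:
  L0: {j,y} / ∅
  L1: {y} / ∅
  L2: {j,y} / {j,y}
  L3: {q,y} / ∅
  L4: {r} / ∅
  L5: {q} / {y}

Liveness:
  live L0: ∅→{j,y}
  live L1: {j}→{j,y}
  live L2: {j,y}→{y}
  live L3: ∅→{y}
  live L4: {j}→{j}
  live L5: {y}→∅

Conflict graph:
  j: {r,y}
  q: {y}
  r: {j}
  y: {j,q}

N(r) = ["j"]

Answer: ["j"]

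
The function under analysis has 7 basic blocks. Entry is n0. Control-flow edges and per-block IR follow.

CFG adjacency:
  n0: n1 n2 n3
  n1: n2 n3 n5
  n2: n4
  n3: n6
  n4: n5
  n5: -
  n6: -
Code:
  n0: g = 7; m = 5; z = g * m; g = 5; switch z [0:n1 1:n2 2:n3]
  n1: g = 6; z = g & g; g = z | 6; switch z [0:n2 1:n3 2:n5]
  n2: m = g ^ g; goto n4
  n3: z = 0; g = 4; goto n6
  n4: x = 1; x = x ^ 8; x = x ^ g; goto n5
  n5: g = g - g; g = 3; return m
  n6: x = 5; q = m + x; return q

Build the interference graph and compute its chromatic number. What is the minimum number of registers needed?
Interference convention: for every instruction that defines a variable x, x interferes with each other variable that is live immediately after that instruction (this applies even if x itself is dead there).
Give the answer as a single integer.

def/use:
  n0: def={g,m,z} ue=∅
  n1: def={g,z} ue=∅
  n2: def={m} ue={g}
  n3: def={g,z} ue=∅
  n4: def={x} ue={g}
  n5: def={g} ue={g,m}
  n6: def={q,x} ue={m}

Backward fixpoint:
  n0: in=∅ out={g,m}
  n1: in={m} out={g,m}
  n2: in={g} out={g,m}
  n3: in={m} out={m}
  n4: in={g,m} out={g,m}
  n5: in={g,m} out=∅
  n6: in={m} out=∅

Interference:
  g — {m,x,z}
  m — {g,x,z}
  q — ∅
  x — {g,m}
  z — {g,m}

Chromatic number:
  {g,m,x} pairwise interfere (3-clique) ⇒ χ ≥ 3
  3-colouring: R0={g,q}  R1={m}  R2={x,z}
  χ = 3

Answer: 3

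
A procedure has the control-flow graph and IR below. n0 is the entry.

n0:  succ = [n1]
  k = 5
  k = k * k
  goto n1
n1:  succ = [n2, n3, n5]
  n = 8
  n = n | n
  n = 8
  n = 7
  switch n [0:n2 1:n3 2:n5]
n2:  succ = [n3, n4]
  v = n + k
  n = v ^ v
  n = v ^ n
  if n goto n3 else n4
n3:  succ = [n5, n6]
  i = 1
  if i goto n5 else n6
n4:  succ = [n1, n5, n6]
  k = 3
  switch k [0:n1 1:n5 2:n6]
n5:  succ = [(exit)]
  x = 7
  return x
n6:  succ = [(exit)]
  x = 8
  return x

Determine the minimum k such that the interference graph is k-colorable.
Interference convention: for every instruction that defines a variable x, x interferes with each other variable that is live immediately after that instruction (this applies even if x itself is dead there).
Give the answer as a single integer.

Block summaries:
  n0: {k} / ∅
  n1: {n} / ∅
  n2: {n,v} / {k,n}
  n3: {i} / ∅
  n4: {k} / ∅
  n5: {x} / ∅
  n6: {x} / ∅

Liveness:
  n0 li=∅ lo={k}
  n1 li={k} lo={k,n}
  n2 li={k,n} lo=∅
  n3 li=∅ lo=∅
  n4 li=∅ lo={k}
  n5 li=∅ lo=∅
  n6 li=∅ lo=∅

Conflict graph:
  i: ∅
  k: {n}
  n: {k,v}
  v: {n}
  x: ∅

Registers:
  {k,n} pairwise interfere (2-clique) ⇒ χ ≥ 2
  2-colouring: r0={i,n,x}  r1={k,v}
  χ = 2

Answer: 2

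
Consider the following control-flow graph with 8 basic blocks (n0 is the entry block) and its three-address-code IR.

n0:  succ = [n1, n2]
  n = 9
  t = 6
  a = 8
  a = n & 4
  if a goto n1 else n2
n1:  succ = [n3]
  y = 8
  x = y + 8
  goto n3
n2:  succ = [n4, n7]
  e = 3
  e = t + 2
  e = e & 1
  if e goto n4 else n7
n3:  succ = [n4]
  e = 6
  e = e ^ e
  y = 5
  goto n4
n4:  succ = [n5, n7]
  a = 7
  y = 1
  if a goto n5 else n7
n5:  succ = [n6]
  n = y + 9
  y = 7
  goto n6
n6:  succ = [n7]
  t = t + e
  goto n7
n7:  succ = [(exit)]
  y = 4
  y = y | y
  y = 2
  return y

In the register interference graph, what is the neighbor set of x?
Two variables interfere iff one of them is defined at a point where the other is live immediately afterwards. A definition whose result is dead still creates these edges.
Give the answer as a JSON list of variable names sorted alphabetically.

Per-block:
  n0 def {a,n,t} use ∅
  n1 def {x,y} use ∅
  n2 def {e} use {t}
  n3 def {e,y} use ∅
  n4 def {a,y} use ∅
  n5 def {n,y} use {y}
  n6 def {t} use {e,t}
  n7 def {y} use ∅

Live sets:
  live n0: ∅→{t}
  live n1: {t}→{t}
  live n2: {t}→{e,t}
  live n3: {t}→{e,t}
  live n4: {e,t}→{e,t,y}
  live n5: {e,t,y}→{e,t}
  live n6: {e,t}→∅
  live n7: ∅→∅

Interfere edges:
  a: {e,n,t,y}
  e: {a,n,t,y}
  n: {a,e,t}
  t: {a,e,n,x,y}
  x: {t}
  y: {a,e,t}

N(x) = ["t"]

Answer: ["t"]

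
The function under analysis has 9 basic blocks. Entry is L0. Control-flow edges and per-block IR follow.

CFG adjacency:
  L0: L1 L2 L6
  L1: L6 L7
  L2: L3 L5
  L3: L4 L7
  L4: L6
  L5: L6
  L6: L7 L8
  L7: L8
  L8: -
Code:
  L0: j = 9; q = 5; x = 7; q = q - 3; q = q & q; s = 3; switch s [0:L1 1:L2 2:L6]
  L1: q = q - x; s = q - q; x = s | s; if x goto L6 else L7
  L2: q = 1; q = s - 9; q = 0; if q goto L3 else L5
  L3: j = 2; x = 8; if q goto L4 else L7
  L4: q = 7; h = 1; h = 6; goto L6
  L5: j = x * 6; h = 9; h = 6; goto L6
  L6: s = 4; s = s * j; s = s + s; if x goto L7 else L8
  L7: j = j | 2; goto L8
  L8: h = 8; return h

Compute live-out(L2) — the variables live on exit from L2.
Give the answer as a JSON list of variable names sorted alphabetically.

Block summaries:
  L0 def {j,q,s,x} use ∅
  L1 def {q,s,x} use {q,x}
  L2 def {q} use {s}
  L3 def {j,x} use {q}
  L4 def {h,q} use ∅
  L5 def {h,j} use {x}
  L6 def {s} use {j,x}
  L7 def {j} use {j}
  L8 def {h} use ∅

Backward fixpoint:
  live L0: ∅→{j,q,s,x}
  live L1: {j,q,x}→{j,x}
  live L2: {s,x}→{q,x}
  live L3: {q}→{j,x}
  live L4: {j,x}→{j,x}
  live L5: {x}→{j,x}
  live L6: {j,x}→{j}
  live L7: {j}→∅
  live L8: ∅→∅

live-out(L2) = ["q", "x"]

Answer: ["q", "x"]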